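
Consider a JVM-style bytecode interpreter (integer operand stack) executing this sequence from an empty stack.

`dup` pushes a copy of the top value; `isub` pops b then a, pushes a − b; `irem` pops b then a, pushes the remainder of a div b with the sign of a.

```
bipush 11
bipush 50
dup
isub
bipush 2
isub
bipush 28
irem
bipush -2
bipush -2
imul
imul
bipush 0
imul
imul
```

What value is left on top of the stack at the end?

0

bipush 11 → [11]
bipush 50 → [11, 50]
dup       → [11, 50, 50]
isub      → [11, 0]
bipush 2  → [11, 0, 2]
isub      → [11, -2]
bipush 28 → [11, -2, 28]
irem      → [11, -2]
bipush -2 → [11, -2, -2]
bipush -2 → [11, -2, -2, -2]
imul      → [11, -2, 4]
imul      → [11, -8]
bipush 0  → [11, -8, 0]
imul      → [11, 0]
imul      → [0]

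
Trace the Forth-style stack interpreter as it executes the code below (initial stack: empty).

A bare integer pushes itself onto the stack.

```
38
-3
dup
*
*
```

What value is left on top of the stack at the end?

342

38  : [38]
-3  : [38, -3]
dup : [38, -3, -3]
*   : [38, 9]
*   : [342]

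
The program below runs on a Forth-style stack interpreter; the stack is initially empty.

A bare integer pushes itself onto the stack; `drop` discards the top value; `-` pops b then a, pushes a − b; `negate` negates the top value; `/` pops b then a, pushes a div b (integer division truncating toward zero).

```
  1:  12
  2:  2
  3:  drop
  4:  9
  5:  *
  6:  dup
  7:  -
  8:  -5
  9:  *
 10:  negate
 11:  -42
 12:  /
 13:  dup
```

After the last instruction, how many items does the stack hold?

2

12     : [12]
2      : [12, 2]
drop   : [12]
9      : [12, 9]
*      : [108]
dup    : [108, 108]
-      : [0]
-5     : [0, -5]
*      : [0]
negate : [0]
-42    : [0, -42]
/      : [0]
dup    : [0, 0]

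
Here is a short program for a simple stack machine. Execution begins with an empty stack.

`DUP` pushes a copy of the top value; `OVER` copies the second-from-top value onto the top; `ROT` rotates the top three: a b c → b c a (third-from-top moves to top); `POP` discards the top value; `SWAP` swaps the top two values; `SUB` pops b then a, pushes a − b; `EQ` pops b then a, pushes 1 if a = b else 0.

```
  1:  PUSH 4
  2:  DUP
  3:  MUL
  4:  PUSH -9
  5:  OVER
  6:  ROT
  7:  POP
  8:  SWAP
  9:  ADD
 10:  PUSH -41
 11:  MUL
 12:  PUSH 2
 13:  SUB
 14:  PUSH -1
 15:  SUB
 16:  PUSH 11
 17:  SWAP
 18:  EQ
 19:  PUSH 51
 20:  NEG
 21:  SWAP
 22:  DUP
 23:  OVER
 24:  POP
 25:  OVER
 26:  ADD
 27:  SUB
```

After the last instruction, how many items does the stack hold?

2

PUSH 4    [4]
DUP       [4, 4]
MUL       [16]
PUSH -9   [16, -9]
OVER      [16, -9, 16]
ROT       [-9, 16, 16]
POP       [-9, 16]
SWAP      [16, -9]
ADD       [7]
PUSH -41  [7, -41]
MUL       [-287]
PUSH 2    [-287, 2]
SUB       [-289]
PUSH -1   [-289, -1]
SUB       [-288]
PUSH 11   [-288, 11]
SWAP      [11, -288]
EQ        [0]
PUSH 51   [0, 51]
NEG       [0, -51]
SWAP      [-51, 0]
DUP       [-51, 0, 0]
OVER      [-51, 0, 0, 0]
POP       [-51, 0, 0]
OVER      [-51, 0, 0, 0]
ADD       [-51, 0, 0]
SUB       [-51, 0]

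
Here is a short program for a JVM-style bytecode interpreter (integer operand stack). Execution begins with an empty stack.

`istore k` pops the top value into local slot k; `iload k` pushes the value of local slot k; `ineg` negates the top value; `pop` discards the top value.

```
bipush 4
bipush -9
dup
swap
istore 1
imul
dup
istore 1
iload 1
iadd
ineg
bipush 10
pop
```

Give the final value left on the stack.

72

bipush 4  -> [4]
bipush -9 -> [4, -9]
dup       -> [4, -9, -9]
swap      -> [4, -9, -9]
istore 1  -> [4, -9]
imul      -> [-36]
dup       -> [-36, -36]
istore 1  -> [-36]
iload 1   -> [-36, -36]
iadd      -> [-72]
ineg      -> [72]
bipush 10 -> [72, 10]
pop       -> [72]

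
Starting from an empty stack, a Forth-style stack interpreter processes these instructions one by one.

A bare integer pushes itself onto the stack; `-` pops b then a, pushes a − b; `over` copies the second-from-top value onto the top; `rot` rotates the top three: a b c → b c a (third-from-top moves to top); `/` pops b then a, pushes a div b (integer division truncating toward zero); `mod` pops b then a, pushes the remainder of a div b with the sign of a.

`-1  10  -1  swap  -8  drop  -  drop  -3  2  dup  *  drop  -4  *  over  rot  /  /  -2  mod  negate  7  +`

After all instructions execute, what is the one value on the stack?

-1     -> [-1]
10     -> [-1, 10]
-1     -> [-1, 10, -1]
swap   -> [-1, -1, 10]
-8     -> [-1, -1, 10, -8]
drop   -> [-1, -1, 10]
-      -> [-1, -11]
drop   -> [-1]
-3     -> [-1, -3]
2      -> [-1, -3, 2]
dup    -> [-1, -3, 2, 2]
*      -> [-1, -3, 4]
drop   -> [-1, -3]
-4     -> [-1, -3, -4]
*      -> [-1, 12]
over   -> [-1, 12, -1]
rot    -> [12, -1, -1]
/      -> [12, 1]
/      -> [12]
-2     -> [12, -2]
mod    -> [0]
negate -> [0]
7      -> [0, 7]
+      -> [7]

7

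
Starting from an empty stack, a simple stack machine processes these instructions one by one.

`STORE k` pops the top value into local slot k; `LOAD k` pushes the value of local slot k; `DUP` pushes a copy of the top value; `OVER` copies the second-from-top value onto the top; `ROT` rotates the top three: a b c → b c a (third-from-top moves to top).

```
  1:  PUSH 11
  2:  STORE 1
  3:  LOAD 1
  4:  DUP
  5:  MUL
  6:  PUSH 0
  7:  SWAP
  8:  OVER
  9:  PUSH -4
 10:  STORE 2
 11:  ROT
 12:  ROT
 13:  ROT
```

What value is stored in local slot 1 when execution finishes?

PUSH 11 -> [11]
STORE 1 -> []
LOAD 1  -> [11]
DUP     -> [11, 11]
MUL     -> [121]
PUSH 0  -> [121, 0]
SWAP    -> [0, 121]
OVER    -> [0, 121, 0]
PUSH -4 -> [0, 121, 0, -4]
STORE 2 -> [0, 121, 0]
ROT     -> [121, 0, 0]
ROT     -> [0, 0, 121]
ROT     -> [0, 121, 0]

11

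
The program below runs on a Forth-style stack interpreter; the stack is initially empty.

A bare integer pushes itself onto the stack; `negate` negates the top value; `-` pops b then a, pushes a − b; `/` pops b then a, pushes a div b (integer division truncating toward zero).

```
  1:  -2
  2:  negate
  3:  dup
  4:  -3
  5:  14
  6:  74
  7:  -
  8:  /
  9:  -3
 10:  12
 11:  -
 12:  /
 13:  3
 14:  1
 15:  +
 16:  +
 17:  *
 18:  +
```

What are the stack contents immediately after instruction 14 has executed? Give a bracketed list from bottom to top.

[2, 2, 0, 3, 1]

-2     : -2
negate : 2
dup    : 2 2
-3     : 2 2 -3
14     : 2 2 -3 14
74     : 2 2 -3 14 74
-      : 2 2 -3 -60
/      : 2 2 0
-3     : 2 2 0 -3
12     : 2 2 0 -3 12
-      : 2 2 0 -15
/      : 2 2 0
3      : 2 2 0 3
1      : 2 2 0 3 1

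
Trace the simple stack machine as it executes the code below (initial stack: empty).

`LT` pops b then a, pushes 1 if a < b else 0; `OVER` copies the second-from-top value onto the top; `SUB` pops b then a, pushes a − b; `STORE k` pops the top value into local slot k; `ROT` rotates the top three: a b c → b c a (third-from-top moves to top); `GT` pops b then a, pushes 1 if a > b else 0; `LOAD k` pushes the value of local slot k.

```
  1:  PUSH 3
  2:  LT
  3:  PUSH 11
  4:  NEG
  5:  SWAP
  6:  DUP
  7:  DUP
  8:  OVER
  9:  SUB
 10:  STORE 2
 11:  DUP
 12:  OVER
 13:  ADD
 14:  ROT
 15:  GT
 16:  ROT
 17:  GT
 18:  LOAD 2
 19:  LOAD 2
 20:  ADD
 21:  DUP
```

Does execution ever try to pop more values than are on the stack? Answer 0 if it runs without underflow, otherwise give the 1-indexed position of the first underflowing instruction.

2

PUSH 3 → 3
LT  — needs 2 operands, stack has 1 → underflow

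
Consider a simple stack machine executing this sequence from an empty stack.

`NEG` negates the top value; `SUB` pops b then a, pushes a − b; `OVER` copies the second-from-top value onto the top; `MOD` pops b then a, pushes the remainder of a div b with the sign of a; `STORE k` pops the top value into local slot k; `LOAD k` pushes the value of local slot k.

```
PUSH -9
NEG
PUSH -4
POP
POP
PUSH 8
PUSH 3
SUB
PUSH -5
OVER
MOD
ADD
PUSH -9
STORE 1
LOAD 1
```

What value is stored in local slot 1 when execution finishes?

-9

PUSH -9 : -9
NEG     : 9
PUSH -4 : 9 -4
POP     : 9
POP     : (empty)
PUSH 8  : 8
PUSH 3  : 8 3
SUB     : 5
PUSH -5 : 5 -5
OVER    : 5 -5 5
MOD     : 5 0
ADD     : 5
PUSH -9 : 5 -9
STORE 1 : 5
LOAD 1  : 5 -9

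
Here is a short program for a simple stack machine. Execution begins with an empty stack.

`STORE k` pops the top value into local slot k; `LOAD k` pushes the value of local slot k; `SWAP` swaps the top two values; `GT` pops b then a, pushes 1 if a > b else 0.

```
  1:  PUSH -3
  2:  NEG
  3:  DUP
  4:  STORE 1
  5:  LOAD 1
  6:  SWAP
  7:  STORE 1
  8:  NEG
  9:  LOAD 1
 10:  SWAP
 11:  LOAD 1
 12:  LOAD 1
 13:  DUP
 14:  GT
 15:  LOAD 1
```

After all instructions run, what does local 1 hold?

3

PUSH -3 : [-3]
NEG     : [3]
DUP     : [3, 3]
STORE 1 : [3]
LOAD 1  : [3, 3]
SWAP    : [3, 3]
STORE 1 : [3]
NEG     : [-3]
LOAD 1  : [-3, 3]
SWAP    : [3, -3]
LOAD 1  : [3, -3, 3]
LOAD 1  : [3, -3, 3, 3]
DUP     : [3, -3, 3, 3, 3]
GT      : [3, -3, 3, 0]
LOAD 1  : [3, -3, 3, 0, 3]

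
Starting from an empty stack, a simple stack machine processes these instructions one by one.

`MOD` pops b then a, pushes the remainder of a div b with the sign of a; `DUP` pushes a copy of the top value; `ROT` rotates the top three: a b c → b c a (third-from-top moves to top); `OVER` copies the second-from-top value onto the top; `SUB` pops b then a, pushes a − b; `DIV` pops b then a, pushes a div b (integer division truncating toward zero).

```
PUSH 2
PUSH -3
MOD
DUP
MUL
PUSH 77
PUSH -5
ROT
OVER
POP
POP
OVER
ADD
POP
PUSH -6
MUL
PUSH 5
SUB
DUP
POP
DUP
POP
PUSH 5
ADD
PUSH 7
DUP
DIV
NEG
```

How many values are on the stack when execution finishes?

PUSH 2  : 2
PUSH -3 : 2 -3
MOD     : 2
DUP     : 2 2
MUL     : 4
PUSH 77 : 4 77
PUSH -5 : 4 77 -5
ROT     : 77 -5 4
OVER    : 77 -5 4 -5
POP     : 77 -5 4
POP     : 77 -5
OVER    : 77 -5 77
ADD     : 77 72
POP     : 77
PUSH -6 : 77 -6
MUL     : -462
PUSH 5  : -462 5
SUB     : -467
DUP     : -467 -467
POP     : -467
DUP     : -467 -467
POP     : -467
PUSH 5  : -467 5
ADD     : -462
PUSH 7  : -462 7
DUP     : -462 7 7
DIV     : -462 1
NEG     : -462 -1

2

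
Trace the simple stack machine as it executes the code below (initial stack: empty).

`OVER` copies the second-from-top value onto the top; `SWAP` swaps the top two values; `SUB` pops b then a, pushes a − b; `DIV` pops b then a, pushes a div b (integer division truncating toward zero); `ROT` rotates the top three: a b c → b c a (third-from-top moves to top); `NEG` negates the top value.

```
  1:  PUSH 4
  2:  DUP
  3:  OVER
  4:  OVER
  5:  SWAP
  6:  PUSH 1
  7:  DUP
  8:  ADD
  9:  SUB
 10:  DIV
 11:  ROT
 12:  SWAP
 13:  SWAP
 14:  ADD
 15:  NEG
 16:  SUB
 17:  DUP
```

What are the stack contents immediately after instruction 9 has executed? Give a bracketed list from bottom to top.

[4, 4, 4, 2]

PUSH 4  4
DUP     4 4
OVER    4 4 4
OVER    4 4 4 4
SWAP    4 4 4 4
PUSH 1  4 4 4 4 1
DUP     4 4 4 4 1 1
ADD     4 4 4 4 2
SUB     4 4 4 2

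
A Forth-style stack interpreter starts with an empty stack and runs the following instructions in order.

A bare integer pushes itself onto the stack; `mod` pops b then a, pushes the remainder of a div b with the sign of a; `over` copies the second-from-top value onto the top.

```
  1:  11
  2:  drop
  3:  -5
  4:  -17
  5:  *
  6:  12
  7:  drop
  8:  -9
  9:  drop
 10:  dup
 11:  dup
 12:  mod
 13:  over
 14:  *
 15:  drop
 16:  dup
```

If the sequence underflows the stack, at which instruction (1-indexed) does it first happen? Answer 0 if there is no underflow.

11   → 11
drop → (empty)
-5   → -5
-17  → -5 -17
*    → 85
12   → 85 12
drop → 85
-9   → 85 -9
drop → 85
dup  → 85 85
dup  → 85 85 85
mod  → 85 0
over → 85 0 85
*    → 85 0
drop → 85
dup  → 85 85

0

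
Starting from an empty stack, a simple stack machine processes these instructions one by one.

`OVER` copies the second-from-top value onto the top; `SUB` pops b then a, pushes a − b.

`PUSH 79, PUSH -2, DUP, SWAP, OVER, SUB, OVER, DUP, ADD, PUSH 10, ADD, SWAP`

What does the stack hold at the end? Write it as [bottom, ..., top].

[79, -2, 6, 0]

PUSH 79 : [79]
PUSH -2 : [79, -2]
DUP     : [79, -2, -2]
SWAP    : [79, -2, -2]
OVER    : [79, -2, -2, -2]
SUB     : [79, -2, 0]
OVER    : [79, -2, 0, -2]
DUP     : [79, -2, 0, -2, -2]
ADD     : [79, -2, 0, -4]
PUSH 10 : [79, -2, 0, -4, 10]
ADD     : [79, -2, 0, 6]
SWAP    : [79, -2, 6, 0]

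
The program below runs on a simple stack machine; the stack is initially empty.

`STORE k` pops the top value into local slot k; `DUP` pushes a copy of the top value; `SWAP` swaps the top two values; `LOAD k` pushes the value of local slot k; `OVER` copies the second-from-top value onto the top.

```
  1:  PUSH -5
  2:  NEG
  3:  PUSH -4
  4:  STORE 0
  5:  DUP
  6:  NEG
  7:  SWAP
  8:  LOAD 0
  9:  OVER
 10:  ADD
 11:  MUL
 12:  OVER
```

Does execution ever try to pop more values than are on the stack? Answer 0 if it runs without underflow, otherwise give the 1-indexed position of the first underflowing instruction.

PUSH -5 → -5
NEG     → 5
PUSH -4 → 5 -4
STORE 0 → 5
DUP     → 5 5
NEG     → 5 -5
SWAP    → -5 5
LOAD 0  → -5 5 -4
OVER    → -5 5 -4 5
ADD     → -5 5 1
MUL     → -5 5
OVER    → -5 5 -5

0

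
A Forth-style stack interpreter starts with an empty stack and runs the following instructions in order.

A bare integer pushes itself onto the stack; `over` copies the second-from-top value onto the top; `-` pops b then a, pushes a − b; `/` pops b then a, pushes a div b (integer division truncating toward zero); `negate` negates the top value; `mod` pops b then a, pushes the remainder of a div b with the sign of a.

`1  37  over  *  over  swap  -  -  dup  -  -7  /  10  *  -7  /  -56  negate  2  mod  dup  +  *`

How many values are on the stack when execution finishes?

1      -> [1]
37     -> [1, 37]
over   -> [1, 37, 1]
*      -> [1, 37]
over   -> [1, 37, 1]
swap   -> [1, 1, 37]
-      -> [1, -36]
-      -> [37]
dup    -> [37, 37]
-      -> [0]
-7     -> [0, -7]
/      -> [0]
10     -> [0, 10]
*      -> [0]
-7     -> [0, -7]
/      -> [0]
-56    -> [0, -56]
negate -> [0, 56]
2      -> [0, 56, 2]
mod    -> [0, 0]
dup    -> [0, 0, 0]
+      -> [0, 0]
*      -> [0]

1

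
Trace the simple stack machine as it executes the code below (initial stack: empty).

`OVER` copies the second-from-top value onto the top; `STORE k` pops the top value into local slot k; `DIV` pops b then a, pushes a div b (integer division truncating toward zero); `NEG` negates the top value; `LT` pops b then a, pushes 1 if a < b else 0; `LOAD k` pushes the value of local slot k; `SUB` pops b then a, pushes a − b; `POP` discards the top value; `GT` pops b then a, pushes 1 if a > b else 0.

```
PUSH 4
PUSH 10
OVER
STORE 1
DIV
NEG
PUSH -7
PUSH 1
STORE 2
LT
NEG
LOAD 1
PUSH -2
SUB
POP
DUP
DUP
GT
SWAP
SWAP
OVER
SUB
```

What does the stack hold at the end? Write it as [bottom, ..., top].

[0, 0]

PUSH 4   [4]
PUSH 10  [4, 10]
OVER     [4, 10, 4]
STORE 1  [4, 10]
DIV      [0]
NEG      [0]
PUSH -7  [0, -7]
PUSH 1   [0, -7, 1]
STORE 2  [0, -7]
LT       [0]
NEG      [0]
LOAD 1   [0, 4]
PUSH -2  [0, 4, -2]
SUB      [0, 6]
POP      [0]
DUP      [0, 0]
DUP      [0, 0, 0]
GT       [0, 0]
SWAP     [0, 0]
SWAP     [0, 0]
OVER     [0, 0, 0]
SUB      [0, 0]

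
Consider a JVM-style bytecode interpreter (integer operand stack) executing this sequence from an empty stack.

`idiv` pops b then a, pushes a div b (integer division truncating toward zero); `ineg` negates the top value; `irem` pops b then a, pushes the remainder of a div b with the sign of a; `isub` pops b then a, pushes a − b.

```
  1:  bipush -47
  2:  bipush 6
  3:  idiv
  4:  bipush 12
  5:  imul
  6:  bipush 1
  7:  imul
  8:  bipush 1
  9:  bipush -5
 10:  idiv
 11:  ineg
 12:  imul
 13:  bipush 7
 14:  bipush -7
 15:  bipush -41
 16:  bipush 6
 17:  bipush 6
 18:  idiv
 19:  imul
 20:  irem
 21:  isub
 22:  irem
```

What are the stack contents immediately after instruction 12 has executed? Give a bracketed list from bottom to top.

bipush -47  [-47]
bipush 6    [-47, 6]
idiv        [-7]
bipush 12   [-7, 12]
imul        [-84]
bipush 1    [-84, 1]
imul        [-84]
bipush 1    [-84, 1]
bipush -5   [-84, 1, -5]
idiv        [-84, 0]
ineg        [-84, 0]
imul        [0]

[0]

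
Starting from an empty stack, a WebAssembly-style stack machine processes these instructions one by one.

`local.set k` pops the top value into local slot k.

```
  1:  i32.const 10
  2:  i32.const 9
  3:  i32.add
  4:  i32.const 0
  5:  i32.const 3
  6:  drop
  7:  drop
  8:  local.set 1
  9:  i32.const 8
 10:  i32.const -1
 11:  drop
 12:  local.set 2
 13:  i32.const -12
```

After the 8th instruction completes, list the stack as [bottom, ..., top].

[]

i32.const 10  [10]
i32.const 9   [10, 9]
i32.add       [19]
i32.const 0   [19, 0]
i32.const 3   [19, 0, 3]
drop          [19, 0]
drop          [19]
local.set 1   []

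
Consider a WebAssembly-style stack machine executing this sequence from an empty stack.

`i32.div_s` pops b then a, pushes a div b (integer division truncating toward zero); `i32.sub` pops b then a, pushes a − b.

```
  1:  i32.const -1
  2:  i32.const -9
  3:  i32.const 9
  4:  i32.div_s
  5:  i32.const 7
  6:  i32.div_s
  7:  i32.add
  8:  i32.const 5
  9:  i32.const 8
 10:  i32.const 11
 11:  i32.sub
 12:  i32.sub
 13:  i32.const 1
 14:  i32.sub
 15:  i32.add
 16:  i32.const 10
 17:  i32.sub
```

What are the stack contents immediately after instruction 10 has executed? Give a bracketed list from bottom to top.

[-1, 5, 8, 11]

i32.const -1 : -1
i32.const -9 : -1 -9
i32.const 9  : -1 -9 9
i32.div_s    : -1 -1
i32.const 7  : -1 -1 7
i32.div_s    : -1 0
i32.add      : -1
i32.const 5  : -1 5
i32.const 8  : -1 5 8
i32.const 11 : -1 5 8 11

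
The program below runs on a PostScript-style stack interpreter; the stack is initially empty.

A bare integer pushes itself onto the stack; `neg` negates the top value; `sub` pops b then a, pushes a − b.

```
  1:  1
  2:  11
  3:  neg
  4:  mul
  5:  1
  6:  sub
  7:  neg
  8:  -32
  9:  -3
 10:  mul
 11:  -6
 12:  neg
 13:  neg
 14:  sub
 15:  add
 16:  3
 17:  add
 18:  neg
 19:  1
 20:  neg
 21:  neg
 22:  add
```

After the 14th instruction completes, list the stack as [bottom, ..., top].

1   → 1
11  → 1 11
neg → 1 -11
mul → -11
1   → -11 1
sub → -12
neg → 12
-32 → 12 -32
-3  → 12 -32 -3
mul → 12 96
-6  → 12 96 -6
neg → 12 96 6
neg → 12 96 -6
sub → 12 102

[12, 102]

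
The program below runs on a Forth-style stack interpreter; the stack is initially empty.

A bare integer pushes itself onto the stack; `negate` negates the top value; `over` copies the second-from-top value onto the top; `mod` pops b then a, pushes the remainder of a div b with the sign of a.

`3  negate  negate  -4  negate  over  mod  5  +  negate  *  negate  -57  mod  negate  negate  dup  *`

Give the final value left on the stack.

3       3
negate  -3
negate  3
-4      3 -4
negate  3 4
over    3 4 3
mod     3 1
5       3 1 5
+       3 6
negate  3 -6
*       -18
negate  18
-57     18 -57
mod     18
negate  -18
negate  18
dup     18 18
*       324

324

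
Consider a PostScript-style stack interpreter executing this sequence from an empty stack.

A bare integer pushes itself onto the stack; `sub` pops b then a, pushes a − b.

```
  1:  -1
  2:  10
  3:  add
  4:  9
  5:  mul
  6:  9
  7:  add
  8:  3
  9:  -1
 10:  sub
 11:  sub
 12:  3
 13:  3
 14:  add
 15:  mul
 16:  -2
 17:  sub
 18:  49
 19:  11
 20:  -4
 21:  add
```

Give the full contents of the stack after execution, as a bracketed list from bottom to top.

-1  → -1
10  → -1 10
add → 9
9   → 9 9
mul → 81
9   → 81 9
add → 90
3   → 90 3
-1  → 90 3 -1
sub → 90 4
sub → 86
3   → 86 3
3   → 86 3 3
add → 86 6
mul → 516
-2  → 516 -2
sub → 518
49  → 518 49
11  → 518 49 11
-4  → 518 49 11 -4
add → 518 49 7

[518, 49, 7]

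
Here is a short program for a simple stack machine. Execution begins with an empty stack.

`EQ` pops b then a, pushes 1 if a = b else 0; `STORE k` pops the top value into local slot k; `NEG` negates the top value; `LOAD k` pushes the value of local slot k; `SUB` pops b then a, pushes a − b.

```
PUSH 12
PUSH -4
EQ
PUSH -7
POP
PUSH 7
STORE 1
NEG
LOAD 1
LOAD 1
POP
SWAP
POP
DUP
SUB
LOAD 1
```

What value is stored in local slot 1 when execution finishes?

7

PUSH 12 -> 12
PUSH -4 -> 12 -4
EQ      -> 0
PUSH -7 -> 0 -7
POP     -> 0
PUSH 7  -> 0 7
STORE 1 -> 0
NEG     -> 0
LOAD 1  -> 0 7
LOAD 1  -> 0 7 7
POP     -> 0 7
SWAP    -> 7 0
POP     -> 7
DUP     -> 7 7
SUB     -> 0
LOAD 1  -> 0 7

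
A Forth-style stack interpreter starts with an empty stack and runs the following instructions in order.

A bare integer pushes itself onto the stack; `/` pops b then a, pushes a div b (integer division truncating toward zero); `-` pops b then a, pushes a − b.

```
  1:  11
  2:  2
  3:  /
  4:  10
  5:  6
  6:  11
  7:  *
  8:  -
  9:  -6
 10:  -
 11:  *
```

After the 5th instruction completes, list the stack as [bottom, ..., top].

[5, 10, 6]

11  11
2   11 2
/   5
10  5 10
6   5 10 6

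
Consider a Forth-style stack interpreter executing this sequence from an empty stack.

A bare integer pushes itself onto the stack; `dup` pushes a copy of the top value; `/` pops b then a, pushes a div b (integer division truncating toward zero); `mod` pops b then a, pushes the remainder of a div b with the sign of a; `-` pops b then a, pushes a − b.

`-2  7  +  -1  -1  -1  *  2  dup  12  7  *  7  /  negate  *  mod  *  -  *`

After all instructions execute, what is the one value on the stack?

-2     → [-2]
7      → [-2, 7]
+      → [5]
-1     → [5, -1]
-1     → [5, -1, -1]
-1     → [5, -1, -1, -1]
*      → [5, -1, 1]
2      → [5, -1, 1, 2]
dup    → [5, -1, 1, 2, 2]
12     → [5, -1, 1, 2, 2, 12]
7      → [5, -1, 1, 2, 2, 12, 7]
*      → [5, -1, 1, 2, 2, 84]
7      → [5, -1, 1, 2, 2, 84, 7]
/      → [5, -1, 1, 2, 2, 12]
negate → [5, -1, 1, 2, 2, -12]
*      → [5, -1, 1, 2, -24]
mod    → [5, -1, 1, 2]
*      → [5, -1, 2]
-      → [5, -3]
*      → [-15]

-15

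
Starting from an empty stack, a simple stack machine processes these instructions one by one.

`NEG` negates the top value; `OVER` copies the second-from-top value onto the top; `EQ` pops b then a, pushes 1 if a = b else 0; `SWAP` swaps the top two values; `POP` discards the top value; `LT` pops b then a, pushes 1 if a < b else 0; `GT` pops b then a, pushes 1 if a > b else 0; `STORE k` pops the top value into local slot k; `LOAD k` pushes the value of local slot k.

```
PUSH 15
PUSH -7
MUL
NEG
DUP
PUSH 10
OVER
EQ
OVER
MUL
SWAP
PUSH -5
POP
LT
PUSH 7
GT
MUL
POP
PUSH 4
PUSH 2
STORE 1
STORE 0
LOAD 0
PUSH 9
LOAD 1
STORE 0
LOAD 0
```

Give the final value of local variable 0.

PUSH 15  15
PUSH -7  15 -7
MUL      -105
NEG      105
DUP      105 105
PUSH 10  105 105 10
OVER     105 105 10 105
EQ       105 105 0
OVER     105 105 0 105
MUL      105 105 0
SWAP     105 0 105
PUSH -5  105 0 105 -5
POP      105 0 105
LT       105 1
PUSH 7   105 1 7
GT       105 0
MUL      0
POP      (empty)
PUSH 4   4
PUSH 2   4 2
STORE 1  4
STORE 0  (empty)
LOAD 0   4
PUSH 9   4 9
LOAD 1   4 9 2
STORE 0  4 9
LOAD 0   4 9 2

2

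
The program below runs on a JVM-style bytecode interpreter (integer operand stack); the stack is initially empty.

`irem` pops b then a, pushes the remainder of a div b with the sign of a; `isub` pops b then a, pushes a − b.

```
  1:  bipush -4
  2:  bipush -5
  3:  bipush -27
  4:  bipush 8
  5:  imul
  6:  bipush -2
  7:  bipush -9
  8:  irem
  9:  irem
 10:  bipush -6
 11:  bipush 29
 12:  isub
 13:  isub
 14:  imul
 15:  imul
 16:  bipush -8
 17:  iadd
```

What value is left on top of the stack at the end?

692

bipush -4   -4
bipush -5   -4 -5
bipush -27  -4 -5 -27
bipush 8    -4 -5 -27 8
imul        -4 -5 -216
bipush -2   -4 -5 -216 -2
bipush -9   -4 -5 -216 -2 -9
irem        -4 -5 -216 -2
irem        -4 -5 0
bipush -6   -4 -5 0 -6
bipush 29   -4 -5 0 -6 29
isub        -4 -5 0 -35
isub        -4 -5 35
imul        -4 -175
imul        700
bipush -8   700 -8
iadd        692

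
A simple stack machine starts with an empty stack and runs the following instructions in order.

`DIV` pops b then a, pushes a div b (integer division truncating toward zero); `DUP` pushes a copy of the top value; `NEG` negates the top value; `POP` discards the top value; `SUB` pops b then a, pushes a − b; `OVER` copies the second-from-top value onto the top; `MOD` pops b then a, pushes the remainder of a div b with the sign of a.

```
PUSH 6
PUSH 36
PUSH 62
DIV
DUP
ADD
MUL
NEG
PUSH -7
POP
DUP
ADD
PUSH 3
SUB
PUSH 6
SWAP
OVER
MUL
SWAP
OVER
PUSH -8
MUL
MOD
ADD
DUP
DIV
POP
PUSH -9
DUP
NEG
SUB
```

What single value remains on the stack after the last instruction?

PUSH 6  → 6
PUSH 36 → 6 36
PUSH 62 → 6 36 62
DIV     → 6 0
DUP     → 6 0 0
ADD     → 6 0
MUL     → 0
NEG     → 0
PUSH -7 → 0 -7
POP     → 0
DUP     → 0 0
ADD     → 0
PUSH 3  → 0 3
SUB     → -3
PUSH 6  → -3 6
SWAP    → 6 -3
OVER    → 6 -3 6
MUL     → 6 -18
SWAP    → -18 6
OVER    → -18 6 -18
PUSH -8 → -18 6 -18 -8
MUL     → -18 6 144
MOD     → -18 6
ADD     → -12
DUP     → -12 -12
DIV     → 1
POP     → (empty)
PUSH -9 → -9
DUP     → -9 -9
NEG     → -9 9
SUB     → -18

-18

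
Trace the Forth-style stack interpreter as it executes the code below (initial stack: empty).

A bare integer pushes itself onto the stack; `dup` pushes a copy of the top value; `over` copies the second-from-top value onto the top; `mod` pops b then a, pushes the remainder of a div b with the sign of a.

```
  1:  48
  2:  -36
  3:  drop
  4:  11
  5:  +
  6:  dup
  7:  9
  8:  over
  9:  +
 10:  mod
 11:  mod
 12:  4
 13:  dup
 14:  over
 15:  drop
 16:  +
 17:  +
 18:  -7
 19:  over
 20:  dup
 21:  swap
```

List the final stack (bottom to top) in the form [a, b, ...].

48   -> [48]
-36  -> [48, -36]
drop -> [48]
11   -> [48, 11]
+    -> [59]
dup  -> [59, 59]
9    -> [59, 59, 9]
over -> [59, 59, 9, 59]
+    -> [59, 59, 68]
mod  -> [59, 59]
mod  -> [0]
4    -> [0, 4]
dup  -> [0, 4, 4]
over -> [0, 4, 4, 4]
drop -> [0, 4, 4]
+    -> [0, 8]
+    -> [8]
-7   -> [8, -7]
over -> [8, -7, 8]
dup  -> [8, -7, 8, 8]
swap -> [8, -7, 8, 8]

[8, -7, 8, 8]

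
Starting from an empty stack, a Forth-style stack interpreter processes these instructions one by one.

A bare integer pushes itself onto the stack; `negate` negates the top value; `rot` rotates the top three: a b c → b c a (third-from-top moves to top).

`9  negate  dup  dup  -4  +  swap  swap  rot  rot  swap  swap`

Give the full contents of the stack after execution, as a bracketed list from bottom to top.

[-13, -9, -9]

9      : 9
negate : -9
dup    : -9 -9
dup    : -9 -9 -9
-4     : -9 -9 -9 -4
+      : -9 -9 -13
swap   : -9 -13 -9
swap   : -9 -9 -13
rot    : -9 -13 -9
rot    : -13 -9 -9
swap   : -13 -9 -9
swap   : -13 -9 -9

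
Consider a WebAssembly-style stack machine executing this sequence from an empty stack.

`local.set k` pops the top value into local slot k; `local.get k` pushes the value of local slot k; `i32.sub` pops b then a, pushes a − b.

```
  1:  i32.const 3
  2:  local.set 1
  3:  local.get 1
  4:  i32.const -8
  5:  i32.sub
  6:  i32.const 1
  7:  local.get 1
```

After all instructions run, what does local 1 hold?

i32.const 3  → [3]
local.set 1  → []
local.get 1  → [3]
i32.const -8 → [3, -8]
i32.sub      → [11]
i32.const 1  → [11, 1]
local.get 1  → [11, 1, 3]

3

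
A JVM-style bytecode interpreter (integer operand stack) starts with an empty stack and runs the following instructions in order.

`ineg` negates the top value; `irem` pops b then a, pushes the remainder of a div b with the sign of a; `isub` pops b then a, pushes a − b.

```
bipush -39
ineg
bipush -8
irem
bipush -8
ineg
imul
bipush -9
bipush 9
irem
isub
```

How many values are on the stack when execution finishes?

bipush -39 → -39
ineg       → 39
bipush -8  → 39 -8
irem       → 7
bipush -8  → 7 -8
ineg       → 7 8
imul       → 56
bipush -9  → 56 -9
bipush 9   → 56 -9 9
irem       → 56 0
isub       → 56

1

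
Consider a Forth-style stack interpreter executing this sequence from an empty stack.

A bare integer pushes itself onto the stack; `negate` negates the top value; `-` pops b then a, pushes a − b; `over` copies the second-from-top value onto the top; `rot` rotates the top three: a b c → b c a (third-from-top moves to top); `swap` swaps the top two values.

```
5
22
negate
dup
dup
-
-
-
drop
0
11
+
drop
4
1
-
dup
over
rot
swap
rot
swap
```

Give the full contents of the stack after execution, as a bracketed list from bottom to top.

5       [5]
22      [5, 22]
negate  [5, -22]
dup     [5, -22, -22]
dup     [5, -22, -22, -22]
-       [5, -22, 0]
-       [5, -22]
-       [27]
drop    []
0       [0]
11      [0, 11]
+       [11]
drop    []
4       [4]
1       [4, 1]
-       [3]
dup     [3, 3]
over    [3, 3, 3]
rot     [3, 3, 3]
swap    [3, 3, 3]
rot     [3, 3, 3]
swap    [3, 3, 3]

[3, 3, 3]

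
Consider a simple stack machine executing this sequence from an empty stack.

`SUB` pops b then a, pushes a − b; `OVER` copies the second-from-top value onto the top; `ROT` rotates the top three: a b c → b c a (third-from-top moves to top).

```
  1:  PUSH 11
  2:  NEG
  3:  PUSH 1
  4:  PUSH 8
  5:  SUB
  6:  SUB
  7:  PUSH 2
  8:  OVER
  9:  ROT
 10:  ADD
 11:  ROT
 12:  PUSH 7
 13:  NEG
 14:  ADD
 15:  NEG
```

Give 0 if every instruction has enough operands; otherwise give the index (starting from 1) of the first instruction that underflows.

PUSH 11 -> [11]
NEG     -> [-11]
PUSH 1  -> [-11, 1]
PUSH 8  -> [-11, 1, 8]
SUB     -> [-11, -7]
SUB     -> [-4]
PUSH 2  -> [-4, 2]
OVER    -> [-4, 2, -4]
ROT     -> [2, -4, -4]
ADD     -> [2, -8]
ROT  — needs 3 operands, stack has 2 → underflow

11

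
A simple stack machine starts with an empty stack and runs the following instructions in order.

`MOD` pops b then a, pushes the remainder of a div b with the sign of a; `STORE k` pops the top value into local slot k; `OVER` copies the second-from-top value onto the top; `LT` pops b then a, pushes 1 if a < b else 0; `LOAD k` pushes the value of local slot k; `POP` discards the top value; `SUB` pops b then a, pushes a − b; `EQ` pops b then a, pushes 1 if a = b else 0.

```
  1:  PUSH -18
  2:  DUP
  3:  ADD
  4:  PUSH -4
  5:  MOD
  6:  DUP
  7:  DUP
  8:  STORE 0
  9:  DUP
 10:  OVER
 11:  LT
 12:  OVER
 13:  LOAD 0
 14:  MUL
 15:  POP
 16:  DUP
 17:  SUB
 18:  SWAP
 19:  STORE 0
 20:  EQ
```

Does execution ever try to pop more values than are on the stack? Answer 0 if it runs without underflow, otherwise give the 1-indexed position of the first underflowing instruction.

PUSH -18 : -18
DUP      : -18 -18
ADD      : -36
PUSH -4  : -36 -4
MOD      : 0
DUP      : 0 0
DUP      : 0 0 0
STORE 0  : 0 0
DUP      : 0 0 0
OVER     : 0 0 0 0
LT       : 0 0 0
OVER     : 0 0 0 0
LOAD 0   : 0 0 0 0 0
MUL      : 0 0 0 0
POP      : 0 0 0
DUP      : 0 0 0 0
SUB      : 0 0 0
SWAP     : 0 0 0
STORE 0  : 0 0
EQ       : 1

0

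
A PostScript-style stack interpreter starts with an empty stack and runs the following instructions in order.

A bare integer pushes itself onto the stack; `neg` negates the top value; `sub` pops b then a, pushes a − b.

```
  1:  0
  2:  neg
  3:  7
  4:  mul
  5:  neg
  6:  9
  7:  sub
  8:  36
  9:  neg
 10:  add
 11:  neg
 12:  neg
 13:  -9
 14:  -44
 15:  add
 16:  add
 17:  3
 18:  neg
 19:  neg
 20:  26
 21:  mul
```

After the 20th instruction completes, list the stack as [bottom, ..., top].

[-98, 3, 26]

0    [0]
neg  [0]
7    [0, 7]
mul  [0]
neg  [0]
9    [0, 9]
sub  [-9]
36   [-9, 36]
neg  [-9, -36]
add  [-45]
neg  [45]
neg  [-45]
-9   [-45, -9]
-44  [-45, -9, -44]
add  [-45, -53]
add  [-98]
3    [-98, 3]
neg  [-98, -3]
neg  [-98, 3]
26   [-98, 3, 26]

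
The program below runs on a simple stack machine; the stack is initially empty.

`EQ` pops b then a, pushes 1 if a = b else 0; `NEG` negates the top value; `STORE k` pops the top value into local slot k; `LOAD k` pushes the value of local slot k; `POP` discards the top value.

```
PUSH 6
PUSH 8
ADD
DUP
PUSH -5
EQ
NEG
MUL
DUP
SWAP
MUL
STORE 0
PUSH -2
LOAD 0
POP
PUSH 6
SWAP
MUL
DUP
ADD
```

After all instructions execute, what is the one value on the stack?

PUSH 6   6
PUSH 8   6 8
ADD      14
DUP      14 14
PUSH -5  14 14 -5
EQ       14 0
NEG      14 0
MUL      0
DUP      0 0
SWAP     0 0
MUL      0
STORE 0  (empty)
PUSH -2  -2
LOAD 0   -2 0
POP      -2
PUSH 6   -2 6
SWAP     6 -2
MUL      -12
DUP      -12 -12
ADD      -24

-24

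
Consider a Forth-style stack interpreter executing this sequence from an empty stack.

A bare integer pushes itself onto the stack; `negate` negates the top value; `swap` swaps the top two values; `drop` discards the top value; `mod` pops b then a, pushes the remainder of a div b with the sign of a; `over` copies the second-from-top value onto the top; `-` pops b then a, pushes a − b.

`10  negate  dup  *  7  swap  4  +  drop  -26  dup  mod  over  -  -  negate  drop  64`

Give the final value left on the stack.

10     -> [10]
negate -> [-10]
dup    -> [-10, -10]
*      -> [100]
7      -> [100, 7]
swap   -> [7, 100]
4      -> [7, 100, 4]
+      -> [7, 104]
drop   -> [7]
-26    -> [7, -26]
dup    -> [7, -26, -26]
mod    -> [7, 0]
over   -> [7, 0, 7]
-      -> [7, -7]
-      -> [14]
negate -> [-14]
drop   -> []
64     -> [64]

64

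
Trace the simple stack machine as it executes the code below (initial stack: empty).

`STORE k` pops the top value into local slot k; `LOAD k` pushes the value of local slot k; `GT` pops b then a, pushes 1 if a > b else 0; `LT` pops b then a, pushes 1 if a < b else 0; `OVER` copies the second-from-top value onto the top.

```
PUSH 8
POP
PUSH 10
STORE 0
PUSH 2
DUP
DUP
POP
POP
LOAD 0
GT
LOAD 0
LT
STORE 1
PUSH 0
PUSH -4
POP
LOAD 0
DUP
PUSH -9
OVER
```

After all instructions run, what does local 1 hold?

1

PUSH 8   [8]
POP      []
PUSH 10  [10]
STORE 0  []
PUSH 2   [2]
DUP      [2, 2]
DUP      [2, 2, 2]
POP      [2, 2]
POP      [2]
LOAD 0   [2, 10]
GT       [0]
LOAD 0   [0, 10]
LT       [1]
STORE 1  []
PUSH 0   [0]
PUSH -4  [0, -4]
POP      [0]
LOAD 0   [0, 10]
DUP      [0, 10, 10]
PUSH -9  [0, 10, 10, -9]
OVER     [0, 10, 10, -9, 10]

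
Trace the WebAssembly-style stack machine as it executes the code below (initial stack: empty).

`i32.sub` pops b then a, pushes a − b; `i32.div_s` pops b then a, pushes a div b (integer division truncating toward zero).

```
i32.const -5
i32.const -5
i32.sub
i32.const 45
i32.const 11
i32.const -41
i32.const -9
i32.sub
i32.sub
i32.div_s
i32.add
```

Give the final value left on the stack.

i32.const -5  → [-5]
i32.const -5  → [-5, -5]
i32.sub       → [0]
i32.const 45  → [0, 45]
i32.const 11  → [0, 45, 11]
i32.const -41 → [0, 45, 11, -41]
i32.const -9  → [0, 45, 11, -41, -9]
i32.sub       → [0, 45, 11, -32]
i32.sub       → [0, 45, 43]
i32.div_s     → [0, 1]
i32.add       → [1]

1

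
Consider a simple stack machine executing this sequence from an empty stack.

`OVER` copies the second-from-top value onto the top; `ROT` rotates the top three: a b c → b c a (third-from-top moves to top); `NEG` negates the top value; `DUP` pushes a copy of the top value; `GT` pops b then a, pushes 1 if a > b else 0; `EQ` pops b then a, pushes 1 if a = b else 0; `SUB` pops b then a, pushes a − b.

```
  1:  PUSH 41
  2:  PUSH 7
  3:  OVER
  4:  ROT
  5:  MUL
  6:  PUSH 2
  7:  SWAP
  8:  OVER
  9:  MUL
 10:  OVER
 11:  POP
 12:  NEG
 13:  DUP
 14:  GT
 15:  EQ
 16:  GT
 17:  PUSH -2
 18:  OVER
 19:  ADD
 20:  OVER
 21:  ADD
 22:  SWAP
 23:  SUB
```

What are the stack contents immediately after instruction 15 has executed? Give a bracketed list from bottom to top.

[7, 0]

PUSH 41 → 41
PUSH 7  → 41 7
OVER    → 41 7 41
ROT     → 7 41 41
MUL     → 7 1681
PUSH 2  → 7 1681 2
SWAP    → 7 2 1681
OVER    → 7 2 1681 2
MUL     → 7 2 3362
OVER    → 7 2 3362 2
POP     → 7 2 3362
NEG     → 7 2 -3362
DUP     → 7 2 -3362 -3362
GT      → 7 2 0
EQ      → 7 0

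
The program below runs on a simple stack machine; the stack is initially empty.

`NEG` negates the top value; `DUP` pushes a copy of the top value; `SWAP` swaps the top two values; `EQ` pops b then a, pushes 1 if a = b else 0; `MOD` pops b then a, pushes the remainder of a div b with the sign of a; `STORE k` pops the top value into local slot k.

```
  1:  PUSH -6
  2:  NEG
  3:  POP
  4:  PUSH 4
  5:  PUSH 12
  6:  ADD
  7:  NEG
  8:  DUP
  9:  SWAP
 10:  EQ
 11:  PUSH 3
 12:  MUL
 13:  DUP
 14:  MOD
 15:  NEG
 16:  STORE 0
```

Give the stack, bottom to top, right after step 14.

PUSH -6 -> -6
NEG     -> 6
POP     -> (empty)
PUSH 4  -> 4
PUSH 12 -> 4 12
ADD     -> 16
NEG     -> -16
DUP     -> -16 -16
SWAP    -> -16 -16
EQ      -> 1
PUSH 3  -> 1 3
MUL     -> 3
DUP     -> 3 3
MOD     -> 0

[0]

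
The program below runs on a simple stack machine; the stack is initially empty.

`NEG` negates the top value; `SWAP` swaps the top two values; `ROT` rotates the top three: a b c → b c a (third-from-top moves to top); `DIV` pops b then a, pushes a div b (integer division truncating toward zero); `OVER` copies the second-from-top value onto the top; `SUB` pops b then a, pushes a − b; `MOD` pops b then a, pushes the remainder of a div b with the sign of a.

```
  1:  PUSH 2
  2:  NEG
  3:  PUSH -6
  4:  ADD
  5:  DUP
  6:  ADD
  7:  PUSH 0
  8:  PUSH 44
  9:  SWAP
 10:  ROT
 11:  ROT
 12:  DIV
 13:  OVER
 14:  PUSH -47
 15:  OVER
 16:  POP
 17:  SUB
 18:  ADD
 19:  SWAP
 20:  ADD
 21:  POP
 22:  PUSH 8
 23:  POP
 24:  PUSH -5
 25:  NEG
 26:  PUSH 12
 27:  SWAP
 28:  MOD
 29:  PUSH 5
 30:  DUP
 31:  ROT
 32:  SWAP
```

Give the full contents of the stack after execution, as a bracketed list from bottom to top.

[5, 2, 5]

PUSH 2    [2]
NEG       [-2]
PUSH -6   [-2, -6]
ADD       [-8]
DUP       [-8, -8]
ADD       [-16]
PUSH 0    [-16, 0]
PUSH 44   [-16, 0, 44]
SWAP      [-16, 44, 0]
ROT       [44, 0, -16]
ROT       [0, -16, 44]
DIV       [0, 0]
OVER      [0, 0, 0]
PUSH -47  [0, 0, 0, -47]
OVER      [0, 0, 0, -47, 0]
POP       [0, 0, 0, -47]
SUB       [0, 0, 47]
ADD       [0, 47]
SWAP      [47, 0]
ADD       [47]
POP       []
PUSH 8    [8]
POP       []
PUSH -5   [-5]
NEG       [5]
PUSH 12   [5, 12]
SWAP      [12, 5]
MOD       [2]
PUSH 5    [2, 5]
DUP       [2, 5, 5]
ROT       [5, 5, 2]
SWAP      [5, 2, 5]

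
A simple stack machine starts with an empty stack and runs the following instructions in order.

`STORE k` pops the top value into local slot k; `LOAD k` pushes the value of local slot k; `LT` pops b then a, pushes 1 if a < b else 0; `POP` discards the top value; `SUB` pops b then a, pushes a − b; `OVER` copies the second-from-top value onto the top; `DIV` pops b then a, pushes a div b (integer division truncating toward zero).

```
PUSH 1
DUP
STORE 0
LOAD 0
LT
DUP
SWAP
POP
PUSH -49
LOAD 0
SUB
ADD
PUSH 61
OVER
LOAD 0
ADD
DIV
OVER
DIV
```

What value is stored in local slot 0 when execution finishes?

1

PUSH 1   → 1
DUP      → 1 1
STORE 0  → 1
LOAD 0   → 1 1
LT       → 0
DUP      → 0 0
SWAP     → 0 0
POP      → 0
PUSH -49 → 0 -49
LOAD 0   → 0 -49 1
SUB      → 0 -50
ADD      → -50
PUSH 61  → -50 61
OVER     → -50 61 -50
LOAD 0   → -50 61 -50 1
ADD      → -50 61 -49
DIV      → -50 -1
OVER     → -50 -1 -50
DIV      → -50 0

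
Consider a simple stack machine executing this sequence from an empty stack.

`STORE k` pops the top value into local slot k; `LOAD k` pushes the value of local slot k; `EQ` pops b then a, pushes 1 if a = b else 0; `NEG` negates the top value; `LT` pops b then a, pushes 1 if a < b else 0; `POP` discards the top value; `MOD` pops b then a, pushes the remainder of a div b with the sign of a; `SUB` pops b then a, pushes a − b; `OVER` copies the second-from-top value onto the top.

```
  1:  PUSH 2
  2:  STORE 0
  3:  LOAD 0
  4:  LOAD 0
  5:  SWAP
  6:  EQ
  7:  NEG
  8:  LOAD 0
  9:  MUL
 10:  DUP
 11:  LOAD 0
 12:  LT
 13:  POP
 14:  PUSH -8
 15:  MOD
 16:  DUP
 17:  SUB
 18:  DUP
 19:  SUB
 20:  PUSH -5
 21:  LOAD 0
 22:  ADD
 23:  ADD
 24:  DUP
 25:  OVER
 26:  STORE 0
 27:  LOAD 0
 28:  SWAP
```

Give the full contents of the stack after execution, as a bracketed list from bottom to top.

PUSH 2  : [2]
STORE 0 : []
LOAD 0  : [2]
LOAD 0  : [2, 2]
SWAP    : [2, 2]
EQ      : [1]
NEG     : [-1]
LOAD 0  : [-1, 2]
MUL     : [-2]
DUP     : [-2, -2]
LOAD 0  : [-2, -2, 2]
LT      : [-2, 1]
POP     : [-2]
PUSH -8 : [-2, -8]
MOD     : [-2]
DUP     : [-2, -2]
SUB     : [0]
DUP     : [0, 0]
SUB     : [0]
PUSH -5 : [0, -5]
LOAD 0  : [0, -5, 2]
ADD     : [0, -3]
ADD     : [-3]
DUP     : [-3, -3]
OVER    : [-3, -3, -3]
STORE 0 : [-3, -3]
LOAD 0  : [-3, -3, -3]
SWAP    : [-3, -3, -3]

[-3, -3, -3]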